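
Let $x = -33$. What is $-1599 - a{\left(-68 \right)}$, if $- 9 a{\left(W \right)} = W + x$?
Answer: $- \frac{14492}{9} \approx -1610.2$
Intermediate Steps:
$a{\left(W \right)} = \frac{11}{3} - \frac{W}{9}$ ($a{\left(W \right)} = - \frac{W - 33}{9} = - \frac{-33 + W}{9} = \frac{11}{3} - \frac{W}{9}$)
$-1599 - a{\left(-68 \right)} = -1599 - \left(\frac{11}{3} - - \frac{68}{9}\right) = -1599 - \left(\frac{11}{3} + \frac{68}{9}\right) = -1599 - \frac{101}{9} = - \frac{14492}{9}$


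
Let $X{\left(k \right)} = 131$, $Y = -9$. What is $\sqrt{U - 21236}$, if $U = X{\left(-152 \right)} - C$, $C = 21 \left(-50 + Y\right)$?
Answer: $i \sqrt{19866} \approx 140.95 i$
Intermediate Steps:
$C = -1239$ ($C = 21 \left(-50 - 9\right) = 21 \left(-59\right) = -1239$)
$U = 1370$ ($U = 131 - -1239 = 131 + 1239 = 1370$)
$\sqrt{U - 21236} = \sqrt{1370 - 21236} = \sqrt{-19866} = i \sqrt{19866}$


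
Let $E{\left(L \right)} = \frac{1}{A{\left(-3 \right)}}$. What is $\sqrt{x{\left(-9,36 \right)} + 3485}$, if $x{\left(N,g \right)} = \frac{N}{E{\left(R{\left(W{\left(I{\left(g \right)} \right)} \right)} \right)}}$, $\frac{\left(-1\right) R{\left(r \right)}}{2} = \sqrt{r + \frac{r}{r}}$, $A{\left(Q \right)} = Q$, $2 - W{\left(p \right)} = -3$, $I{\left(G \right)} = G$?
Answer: $2 \sqrt{878} \approx 59.262$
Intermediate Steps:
$W{\left(p \right)} = 5$ ($W{\left(p \right)} = 2 - -3 = 2 + 3 = 5$)
$R{\left(r \right)} = - 2 \sqrt{1 + r}$ ($R{\left(r \right)} = - 2 \sqrt{r + \frac{r}{r}} = - 2 \sqrt{r + 1} = - 2 \sqrt{1 + r}$)
$E{\left(L \right)} = - \frac{1}{3}$ ($E{\left(L \right)} = \frac{1}{-3} = - \frac{1}{3}$)
$x{\left(N,g \right)} = - 3 N$ ($x{\left(N,g \right)} = \frac{N}{- \frac{1}{3}} = N \left(-3\right) = - 3 N$)
$\sqrt{x{\left(-9,36 \right)} + 3485} = \sqrt{\left(-3\right) \left(-9\right) + 3485} = \sqrt{27 + 3485} = \sqrt{3512} = 2 \sqrt{878}$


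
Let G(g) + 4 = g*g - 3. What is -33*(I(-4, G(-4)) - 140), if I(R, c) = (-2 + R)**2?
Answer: 3432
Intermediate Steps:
G(g) = -7 + g**2 (G(g) = -4 + (g*g - 3) = -4 + (g**2 - 3) = -4 + (-3 + g**2) = -7 + g**2)
-33*(I(-4, G(-4)) - 140) = -33*((-2 - 4)**2 - 140) = -33*((-6)**2 - 140) = -33*(36 - 140) = -33*(-104) = 3432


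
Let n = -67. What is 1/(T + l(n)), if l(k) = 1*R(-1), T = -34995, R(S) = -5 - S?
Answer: -1/34999 ≈ -2.8572e-5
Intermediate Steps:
l(k) = -4 (l(k) = 1*(-5 - 1*(-1)) = 1*(-5 + 1) = 1*(-4) = -4)
1/(T + l(n)) = 1/(-34995 - 4) = 1/(-34999) = -1/34999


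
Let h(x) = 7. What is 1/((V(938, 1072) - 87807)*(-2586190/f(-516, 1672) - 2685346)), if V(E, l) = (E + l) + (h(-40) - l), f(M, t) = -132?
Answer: 11/2547079630457 ≈ 4.3187e-12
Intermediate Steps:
V(E, l) = 7 + E (V(E, l) = (E + l) + (7 - l) = 7 + E)
1/((V(938, 1072) - 87807)*(-2586190/f(-516, 1672) - 2685346)) = 1/(((7 + 938) - 87807)*(-2586190/(-132) - 2685346)) = 1/((945 - 87807)*(-2586190*(-1/132) - 2685346)) = 1/(-86862*(1293095/66 - 2685346)) = 1/(-86862*(-175939741/66)) = 1/(2547079630457/11) = 11/2547079630457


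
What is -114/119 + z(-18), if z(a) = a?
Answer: -2256/119 ≈ -18.958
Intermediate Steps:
-114/119 + z(-18) = -114/119 - 18 = -2256/119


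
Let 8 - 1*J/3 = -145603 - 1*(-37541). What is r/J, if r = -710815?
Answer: -142163/64842 ≈ -2.1925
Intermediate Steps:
J = 324210 (J = 24 - 3*(-145603 - 1*(-37541)) = 24 - 3*(-145603 + 37541) = 24 - 3*(-108062) = 24 + 324186 = 324210)
r/J = -710815/324210 = -710815*1/324210 = -142163/64842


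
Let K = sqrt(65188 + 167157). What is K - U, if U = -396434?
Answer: 396434 + sqrt(232345) ≈ 3.9692e+5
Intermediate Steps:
K = sqrt(232345) ≈ 482.02
K - U = sqrt(232345) - 1*(-396434) = sqrt(232345) + 396434 = 396434 + sqrt(232345)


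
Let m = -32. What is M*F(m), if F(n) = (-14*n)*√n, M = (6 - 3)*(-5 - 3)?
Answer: -43008*I*√2 ≈ -60823.0*I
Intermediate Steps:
M = -24 (M = 3*(-8) = -24)
F(n) = -14*n^(3/2)
M*F(m) = -(-336)*(-32)^(3/2) = -(-336)*(-128*I*√2) = -43008*I*√2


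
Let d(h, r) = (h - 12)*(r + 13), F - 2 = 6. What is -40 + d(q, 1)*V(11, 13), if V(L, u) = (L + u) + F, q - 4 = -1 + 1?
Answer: -3624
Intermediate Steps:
q = 4 (q = 4 + (-1 + 1) = 4 + 0 = 4)
F = 8 (F = 2 + 6 = 8)
d(h, r) = (-12 + h)*(13 + r)
V(L, u) = 8 + L + u (V(L, u) = (L + u) + 8 = 8 + L + u)
-40 + d(q, 1)*V(11, 13) = -40 + (-156 - 12*1 + 13*4 + 4*1)*(8 + 11 + 13) = -40 + (-156 - 12 + 52 + 4)*32 = -40 - 112*32 = -40 - 3584 = -3624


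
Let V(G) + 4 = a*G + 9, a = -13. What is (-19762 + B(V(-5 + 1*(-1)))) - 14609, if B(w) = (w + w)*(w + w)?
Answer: -6815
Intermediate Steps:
V(G) = 5 - 13*G (V(G) = -4 + (-13*G + 9) = -4 + (9 - 13*G) = 5 - 13*G)
B(w) = 4*w² (B(w) = (2*w)*(2*w) = 4*w²)
(-19762 + B(V(-5 + 1*(-1)))) - 14609 = (-19762 + 4*(5 - 13*(-5 + 1*(-1)))²) - 14609 = (-19762 + 4*(5 - 13*(-5 - 1))²) - 14609 = (-19762 + 4*(5 - 13*(-6))²) - 14609 = (-19762 + 4*(5 + 78)²) - 14609 = (-19762 + 4*83²) - 14609 = (-19762 + 4*6889) - 14609 = (-19762 + 27556) - 14609 = 7794 - 14609 = -6815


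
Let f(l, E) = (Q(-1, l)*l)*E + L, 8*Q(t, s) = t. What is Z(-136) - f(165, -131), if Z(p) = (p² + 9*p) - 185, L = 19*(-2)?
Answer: 115385/8 ≈ 14423.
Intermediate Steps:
Q(t, s) = t/8
L = -38
f(l, E) = -38 - E*l/8 (f(l, E) = (((⅛)*(-1))*l)*E - 38 = (-l/8)*E - 38 = -E*l/8 - 38 = -38 - E*l/8)
Z(p) = -185 + p² + 9*p
Z(-136) - f(165, -131) = (-185 + (-136)² + 9*(-136)) - (-38 - ⅛*(-131)*165) = (-185 + 18496 - 1224) - (-38 + 21615/8) = 17087 - 1*21311/8 = 17087 - 21311/8 = 115385/8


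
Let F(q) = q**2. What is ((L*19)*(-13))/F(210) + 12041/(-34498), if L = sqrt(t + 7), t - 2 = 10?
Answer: -12041/34498 - 247*sqrt(19)/44100 ≈ -0.37345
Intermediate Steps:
t = 12 (t = 2 + 10 = 12)
L = sqrt(19) (L = sqrt(12 + 7) = sqrt(19) ≈ 4.3589)
((L*19)*(-13))/F(210) + 12041/(-34498) = ((sqrt(19)*19)*(-13))/(210**2) + 12041/(-34498) = ((19*sqrt(19))*(-13))/44100 + 12041*(-1/34498) = -247*sqrt(19)*(1/44100) - 12041/34498 = -247*sqrt(19)/44100 - 12041/34498 = -12041/34498 - 247*sqrt(19)/44100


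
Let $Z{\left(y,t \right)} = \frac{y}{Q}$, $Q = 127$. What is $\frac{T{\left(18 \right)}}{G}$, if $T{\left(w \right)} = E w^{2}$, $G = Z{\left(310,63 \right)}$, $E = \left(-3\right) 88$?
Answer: $- \frac{5431536}{155} \approx -35042.0$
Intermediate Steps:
$E = -264$
$Z{\left(y,t \right)} = \frac{y}{127}$
$G = \frac{310}{127}$ ($G = \frac{1}{127} \cdot 310 = \frac{310}{127} \approx 2.4409$)
$T{\left(w \right)} = - 264 w^{2}$
$\frac{T{\left(18 \right)}}{G} = \frac{\left(-264\right) 18^{2}}{\frac{310}{127}} = \left(-264\right) 324 \cdot \frac{127}{310} = \left(-85536\right) \frac{127}{310} = - \frac{5431536}{155}$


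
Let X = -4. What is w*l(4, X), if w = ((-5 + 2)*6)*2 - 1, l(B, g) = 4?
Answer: -148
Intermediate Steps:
w = -37 (w = -3*6*2 - 1 = -18*2 - 1 = -36 - 1 = -37)
w*l(4, X) = -37*4 = -148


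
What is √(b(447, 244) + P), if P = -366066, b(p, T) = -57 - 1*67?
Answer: I*√366190 ≈ 605.14*I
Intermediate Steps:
b(p, T) = -124 (b(p, T) = -57 - 67 = -124)
√(b(447, 244) + P) = √(-124 - 366066) = √(-366190) = I*√366190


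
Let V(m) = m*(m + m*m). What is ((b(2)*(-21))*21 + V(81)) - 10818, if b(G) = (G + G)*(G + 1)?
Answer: 521892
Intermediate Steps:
V(m) = m*(m + m²)
b(G) = 2*G*(1 + G) (b(G) = (2*G)*(1 + G) = 2*G*(1 + G))
((b(2)*(-21))*21 + V(81)) - 10818 = (((2*2*(1 + 2))*(-21))*21 + 81²*(1 + 81)) - 10818 = (((2*2*3)*(-21))*21 + 6561*82) - 10818 = ((12*(-21))*21 + 538002) - 10818 = (-252*21 + 538002) - 10818 = (-5292 + 538002) - 10818 = 532710 - 10818 = 521892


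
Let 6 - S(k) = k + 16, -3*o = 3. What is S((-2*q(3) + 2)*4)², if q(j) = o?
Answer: 676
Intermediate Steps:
o = -1 (o = -⅓*3 = -1)
q(j) = -1
S(k) = -10 - k (S(k) = 6 - (k + 16) = 6 - (16 + k) = 6 + (-16 - k) = -10 - k)
S((-2*q(3) + 2)*4)² = (-10 - (-2*(-1) + 2)*4)² = (-10 - (2 + 2)*4)² = (-10 - 4*4)² = (-10 - 1*16)² = (-10 - 16)² = (-26)² = 676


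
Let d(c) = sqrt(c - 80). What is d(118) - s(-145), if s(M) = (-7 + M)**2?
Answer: -23104 + sqrt(38) ≈ -23098.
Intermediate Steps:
d(c) = sqrt(-80 + c)
d(118) - s(-145) = sqrt(-80 + 118) - (-7 - 145)**2 = sqrt(38) - 1*(-152)**2 = sqrt(38) - 1*23104 = sqrt(38) - 23104 = -23104 + sqrt(38)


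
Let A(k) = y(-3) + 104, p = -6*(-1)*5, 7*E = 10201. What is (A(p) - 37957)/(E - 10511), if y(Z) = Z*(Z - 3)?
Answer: 264845/63376 ≈ 4.1789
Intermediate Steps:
E = 10201/7 (E = (⅐)*10201 = 10201/7 ≈ 1457.3)
p = 30 (p = 6*5 = 30)
y(Z) = Z*(-3 + Z)
A(k) = 122 (A(k) = -3*(-3 - 3) + 104 = -3*(-6) + 104 = 18 + 104 = 122)
(A(p) - 37957)/(E - 10511) = (122 - 37957)/(10201/7 - 10511) = -37835/(-63376/7) = -37835*(-7/63376) = 264845/63376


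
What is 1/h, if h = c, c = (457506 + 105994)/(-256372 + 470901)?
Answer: 30647/80500 ≈ 0.38071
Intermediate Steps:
c = 80500/30647 (c = 563500/214529 = 563500*(1/214529) = 80500/30647 ≈ 2.6267)
h = 80500/30647 ≈ 2.6267
1/h = 1/(80500/30647) = 30647/80500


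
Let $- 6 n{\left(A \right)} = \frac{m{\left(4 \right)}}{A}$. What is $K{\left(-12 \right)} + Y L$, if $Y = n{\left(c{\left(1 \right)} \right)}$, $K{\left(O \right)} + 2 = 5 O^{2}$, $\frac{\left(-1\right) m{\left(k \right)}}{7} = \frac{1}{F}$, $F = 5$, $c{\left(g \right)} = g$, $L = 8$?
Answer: $\frac{10798}{15} \approx 719.87$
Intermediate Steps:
$m{\left(k \right)} = - \frac{7}{5}$
$K{\left(O \right)} = -2 + 5 O^{2}$
$n{\left(A \right)} = \frac{7}{30 A}$ ($n{\left(A \right)} = - \frac{\left(- \frac{7}{5}\right) \frac{1}{A}}{6} = \frac{7}{30 A}$)
$Y = \frac{7}{30}$ ($Y = \frac{7}{30 \cdot 1} = \frac{7}{30} \cdot 1 = \frac{7}{30} \approx 0.23333$)
$K{\left(-12 \right)} + Y L = \left(-2 + 5 \left(-12\right)^{2}\right) + \frac{7}{30} \cdot 8 = \left(-2 + 5 \cdot 144\right) + \frac{28}{15} = \left(-2 + 720\right) + \frac{28}{15} = 718 + \frac{28}{15} = \frac{10798}{15}$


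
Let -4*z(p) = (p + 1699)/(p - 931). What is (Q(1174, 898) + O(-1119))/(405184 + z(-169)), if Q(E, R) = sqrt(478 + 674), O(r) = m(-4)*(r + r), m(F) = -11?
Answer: 10831920/178281113 + 10560*sqrt(2)/178281113 ≈ 0.060841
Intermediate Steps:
O(r) = -22*r (O(r) = -11*(r + r) = -22*r)
Q(E, R) = 24*sqrt(2) (Q(E, R) = sqrt(1152) = 24*sqrt(2))
z(p) = -(1699 + p)/(4*(-931 + p)) (z(p) = -(p + 1699)/(4*(p - 931)) = -(1699 + p)/(4*(-931 + p)))
(Q(1174, 898) + O(-1119))/(405184 + z(-169)) = (24*sqrt(2) - 22*(-1119))/(405184 + (-1699 - 1*(-169))/(4*(-931 - 169))) = (24*sqrt(2) + 24618)/(405184 + (1/4)*(-1699 + 169)/(-1100)) = (24618 + 24*sqrt(2))/(405184 + (1/4)*(-1/1100)*(-1530)) = (24618 + 24*sqrt(2))/(405184 + 153/440) = (24618 + 24*sqrt(2))/(178281113/440) = (24618 + 24*sqrt(2))*(440/178281113) = 10831920/178281113 + 10560*sqrt(2)/178281113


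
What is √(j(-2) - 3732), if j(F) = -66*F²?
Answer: 6*I*√111 ≈ 63.214*I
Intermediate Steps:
√(j(-2) - 3732) = √(-66*(-2)² - 3732) = √(-66*4 - 3732) = √(-264 - 3732) = √(-3996) = 6*I*√111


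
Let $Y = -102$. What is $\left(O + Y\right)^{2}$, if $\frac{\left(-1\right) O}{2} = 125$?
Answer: $123904$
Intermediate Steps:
$O = -250$ ($O = \left(-2\right) 125 = -250$)
$\left(O + Y\right)^{2} = \left(-250 - 102\right)^{2} = \left(-352\right)^{2} = 123904$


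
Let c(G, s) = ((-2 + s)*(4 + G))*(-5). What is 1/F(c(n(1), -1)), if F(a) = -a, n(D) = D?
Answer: -1/75 ≈ -0.013333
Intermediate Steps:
c(G, s) = -5*(-2 + s)*(4 + G)
1/F(c(n(1), -1)) = 1/(-(40 - 20*(-1) + 10*1 - 5*1*(-1))) = 1/(-(40 + 20 + 10 + 5)) = 1/(-1*75) = 1/(-75) = -1/75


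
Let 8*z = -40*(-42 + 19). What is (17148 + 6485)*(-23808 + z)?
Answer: -559936669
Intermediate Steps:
z = 115 (z = (-40*(-42 + 19))/8 = (-40*(-23))/8 = (⅛)*920 = 115)
(17148 + 6485)*(-23808 + z) = (17148 + 6485)*(-23808 + 115) = 23633*(-23693) = -559936669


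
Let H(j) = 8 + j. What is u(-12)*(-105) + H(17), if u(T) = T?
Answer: 1285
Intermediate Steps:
u(-12)*(-105) + H(17) = -12*(-105) + (8 + 17) = 1260 + 25 = 1285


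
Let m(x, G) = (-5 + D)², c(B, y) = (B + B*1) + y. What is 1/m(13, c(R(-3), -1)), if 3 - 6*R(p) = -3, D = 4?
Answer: 1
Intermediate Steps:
R(p) = 1 (R(p) = ½ - ⅙*(-3) = ½ + ½ = 1)
c(B, y) = y + 2*B (c(B, y) = (B + B) + y = 2*B + y = y + 2*B)
m(x, G) = 1 (m(x, G) = (-5 + 4)² = (-1)² = 1)
1/m(13, c(R(-3), -1)) = 1/1 = 1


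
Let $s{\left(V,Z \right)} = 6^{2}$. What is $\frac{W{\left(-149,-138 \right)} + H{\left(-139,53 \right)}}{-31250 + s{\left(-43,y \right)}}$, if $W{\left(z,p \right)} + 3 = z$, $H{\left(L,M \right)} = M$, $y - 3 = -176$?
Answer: $\frac{99}{31214} \approx 0.0031717$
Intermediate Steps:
$y = -173$ ($y = 3 - 176 = -173$)
$W{\left(z,p \right)} = -3 + z$
$s{\left(V,Z \right)} = 36$
$\frac{W{\left(-149,-138 \right)} + H{\left(-139,53 \right)}}{-31250 + s{\left(-43,y \right)}} = \frac{\left(-3 - 149\right) + 53}{-31250 + 36} = \frac{-152 + 53}{-31214} = \left(-99\right) \left(- \frac{1}{31214}\right) = \frac{99}{31214}$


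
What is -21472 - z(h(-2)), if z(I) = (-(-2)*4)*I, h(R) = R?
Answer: -21456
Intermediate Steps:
z(I) = 8*I (z(I) = (-1*(-8))*I = 8*I)
-21472 - z(h(-2)) = -21472 - 8*(-2) = -21472 - 1*(-16) = -21472 + 16 = -21456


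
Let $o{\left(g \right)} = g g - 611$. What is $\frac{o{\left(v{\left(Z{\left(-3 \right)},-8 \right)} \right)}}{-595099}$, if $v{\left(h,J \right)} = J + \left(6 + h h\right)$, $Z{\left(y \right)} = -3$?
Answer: $\frac{562}{595099} \approx 0.00094438$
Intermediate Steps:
$v{\left(h,J \right)} = 6 + J + h^{2}$ ($v{\left(h,J \right)} = J + \left(6 + h^{2}\right) = 6 + J + h^{2}$)
$o{\left(g \right)} = -611 + g^{2}$ ($o{\left(g \right)} = g^{2} - 611 = -611 + g^{2}$)
$\frac{o{\left(v{\left(Z{\left(-3 \right)},-8 \right)} \right)}}{-595099} = \frac{-611 + \left(6 - 8 + \left(-3\right)^{2}\right)^{2}}{-595099} = \left(-611 + \left(6 - 8 + 9\right)^{2}\right) \left(- \frac{1}{595099}\right) = \left(-611 + 7^{2}\right) \left(- \frac{1}{595099}\right) = \left(-611 + 49\right) \left(- \frac{1}{595099}\right) = \left(-562\right) \left(- \frac{1}{595099}\right) = \frac{562}{595099}$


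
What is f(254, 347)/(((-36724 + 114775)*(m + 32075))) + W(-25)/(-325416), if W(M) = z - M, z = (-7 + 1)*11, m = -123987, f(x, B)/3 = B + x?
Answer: 3057708739/24317468249802 ≈ 0.00012574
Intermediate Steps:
f(x, B) = 3*B + 3*x (f(x, B) = 3*(B + x) = 3*B + 3*x)
z = -66 (z = -6*11 = -66)
W(M) = -66 - M
f(254, 347)/(((-36724 + 114775)*(m + 32075))) + W(-25)/(-325416) = (3*347 + 3*254)/(((-36724 + 114775)*(-123987 + 32075))) + (-66 - 1*(-25))/(-325416) = (1041 + 762)/((78051*(-91912))) + (-66 + 25)*(-1/325416) = 1803/(-7173823512) - 41*(-1/325416) = 1803*(-1/7173823512) + 41/325416 = -601/2391274504 + 41/325416 = 3057708739/24317468249802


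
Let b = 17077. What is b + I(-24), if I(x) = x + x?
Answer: 17029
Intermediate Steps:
I(x) = 2*x
b + I(-24) = 17077 + 2*(-24) = 17077 - 48 = 17029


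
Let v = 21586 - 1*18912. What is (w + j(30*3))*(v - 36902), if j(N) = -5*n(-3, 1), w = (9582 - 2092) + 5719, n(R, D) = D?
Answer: -451946512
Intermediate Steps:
v = 2674 (v = 21586 - 18912 = 2674)
w = 13209 (w = 7490 + 5719 = 13209)
j(N) = -5 (j(N) = -5*1 = -5)
(w + j(30*3))*(v - 36902) = (13209 - 5)*(2674 - 36902) = 13204*(-34228) = -451946512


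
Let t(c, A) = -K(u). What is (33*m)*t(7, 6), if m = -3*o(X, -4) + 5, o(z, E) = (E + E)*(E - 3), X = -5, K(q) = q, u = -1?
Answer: -5379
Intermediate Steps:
t(c, A) = 1 (t(c, A) = -1*(-1) = 1)
o(z, E) = 2*E*(-3 + E) (o(z, E) = (2*E)*(-3 + E) = 2*E*(-3 + E))
m = -163 (m = -6*(-4)*(-3 - 4) + 5 = -6*(-4)*(-7) + 5 = -3*56 + 5 = -168 + 5 = -163)
(33*m)*t(7, 6) = (33*(-163))*1 = -5379*1 = -5379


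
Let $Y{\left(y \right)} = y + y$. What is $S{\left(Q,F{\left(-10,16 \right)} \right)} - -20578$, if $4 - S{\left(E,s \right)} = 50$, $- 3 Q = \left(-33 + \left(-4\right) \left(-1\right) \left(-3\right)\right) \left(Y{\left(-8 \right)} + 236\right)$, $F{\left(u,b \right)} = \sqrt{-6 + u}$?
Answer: $20532$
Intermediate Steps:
$Y{\left(y \right)} = 2 y$
$Q = 3300$ ($Q = - \frac{\left(-33 + \left(-4\right) \left(-1\right) \left(-3\right)\right) \left(2 \left(-8\right) + 236\right)}{3} = - \frac{\left(-33 + 4 \left(-3\right)\right) \left(-16 + 236\right)}{3} = - \frac{\left(-33 - 12\right) 220}{3} = - \frac{\left(-45\right) 220}{3} = \left(- \frac{1}{3}\right) \left(-9900\right) = 3300$)
$S{\left(E,s \right)} = -46$ ($S{\left(E,s \right)} = 4 - 50 = -46$)
$S{\left(Q,F{\left(-10,16 \right)} \right)} - -20578 = -46 - -20578 = -46 + 20578 = 20532$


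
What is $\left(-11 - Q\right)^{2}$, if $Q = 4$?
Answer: $225$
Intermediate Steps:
$\left(-11 - Q\right)^{2} = \left(-11 - 4\right)^{2} = \left(-15\right)^{2} = 225$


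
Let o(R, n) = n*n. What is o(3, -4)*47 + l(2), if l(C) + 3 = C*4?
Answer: 757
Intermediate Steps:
o(R, n) = n²
l(C) = -3 + 4*C (l(C) = -3 + C*4 = -3 + 4*C)
o(3, -4)*47 + l(2) = (-4)²*47 + (-3 + 4*2) = 16*47 + (-3 + 8) = 752 + 5 = 757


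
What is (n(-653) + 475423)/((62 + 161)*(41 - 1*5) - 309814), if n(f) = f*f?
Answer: -450916/150893 ≈ -2.9883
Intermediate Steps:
n(f) = f²
(n(-653) + 475423)/((62 + 161)*(41 - 1*5) - 309814) = ((-653)² + 475423)/((62 + 161)*(41 - 1*5) - 309814) = (426409 + 475423)/(223*(41 - 5) - 309814) = 901832/(223*36 - 309814) = 901832/(8028 - 309814) = 901832/(-301786) = 901832*(-1/301786) = -450916/150893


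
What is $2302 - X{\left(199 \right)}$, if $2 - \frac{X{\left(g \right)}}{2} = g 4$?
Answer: $3890$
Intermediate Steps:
$X{\left(g \right)} = 4 - 8 g$ ($X{\left(g \right)} = 4 - 2 g 4 = 4 - 2 \cdot 4 g = 4 - 8 g$)
$2302 - X{\left(199 \right)} = 2302 - \left(4 - 1592\right) = 2302 - -1588 = 2302 + 1588 = 3890$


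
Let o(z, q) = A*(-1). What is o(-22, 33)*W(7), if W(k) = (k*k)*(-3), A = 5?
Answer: 735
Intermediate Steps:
W(k) = -3*k² (W(k) = k²*(-3) = -3*k²)
o(z, q) = -5 (o(z, q) = 5*(-1) = -5)
o(-22, 33)*W(7) = -(-15)*7² = -(-15)*49 = -5*(-147) = 735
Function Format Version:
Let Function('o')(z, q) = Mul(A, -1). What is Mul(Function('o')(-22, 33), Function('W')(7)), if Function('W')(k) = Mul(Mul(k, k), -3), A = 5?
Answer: 735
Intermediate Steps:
Function('W')(k) = Mul(-3, Pow(k, 2)) (Function('W')(k) = Mul(Pow(k, 2), -3) = Mul(-3, Pow(k, 2)))
Function('o')(z, q) = -5 (Function('o')(z, q) = Mul(5, -1) = -5)
Mul(Function('o')(-22, 33), Function('W')(7)) = Mul(-5, Mul(-3, Pow(7, 2))) = Mul(-5, Mul(-3, 49)) = Mul(-5, -147) = 735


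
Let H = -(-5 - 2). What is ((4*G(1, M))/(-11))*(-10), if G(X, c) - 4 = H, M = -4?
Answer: 40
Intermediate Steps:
H = 7 (H = -1*(-7) = 7)
G(X, c) = 11 (G(X, c) = 4 + 7 = 11)
((4*G(1, M))/(-11))*(-10) = ((4*11)/(-11))*(-10) = (44*(-1/11))*(-10) = -4*(-10) = 40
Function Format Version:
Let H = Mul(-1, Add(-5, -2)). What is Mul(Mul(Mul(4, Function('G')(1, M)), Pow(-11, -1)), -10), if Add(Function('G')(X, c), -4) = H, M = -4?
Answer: 40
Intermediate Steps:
H = 7 (H = Mul(-1, -7) = 7)
Function('G')(X, c) = 11 (Function('G')(X, c) = Add(4, 7) = 11)
Mul(Mul(Mul(4, Function('G')(1, M)), Pow(-11, -1)), -10) = Mul(Mul(Mul(4, 11), Pow(-11, -1)), -10) = Mul(Mul(44, Rational(-1, 11)), -10) = Mul(-4, -10) = 40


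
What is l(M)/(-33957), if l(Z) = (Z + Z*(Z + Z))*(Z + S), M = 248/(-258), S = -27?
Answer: 7603556/10413588339 ≈ 0.00073016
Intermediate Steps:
M = -124/129 (M = 248*(-1/258) = -124/129 ≈ -0.96124)
l(Z) = (-27 + Z)*(Z + 2*Z**2) (l(Z) = (Z + Z*(Z + Z))*(Z - 27) = (Z + Z*(2*Z))*(-27 + Z) = (Z + 2*Z**2)*(-27 + Z) = (-27 + Z)*(Z + 2*Z**2))
l(M)/(-33957) = -124*(-27 - 53*(-124/129) + 2*(-124/129)**2)/129/(-33957) = -124*(-27 + 6572/129 + 2*(15376/16641))/129*(-1/33957) = -124*(-27 + 6572/129 + 30752/16641)/129*(-1/33957) = -124/129*429233/16641*(-1/33957) = -53224892/2146689*(-1/33957) = 7603556/10413588339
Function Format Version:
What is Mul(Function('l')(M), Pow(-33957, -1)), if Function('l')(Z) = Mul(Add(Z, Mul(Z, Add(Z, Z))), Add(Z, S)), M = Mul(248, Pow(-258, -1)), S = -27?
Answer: Rational(7603556, 10413588339) ≈ 0.00073016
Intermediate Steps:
M = Rational(-124, 129) (M = Mul(248, Rational(-1, 258)) = Rational(-124, 129) ≈ -0.96124)
Function('l')(Z) = Mul(Add(-27, Z), Add(Z, Mul(2, Pow(Z, 2)))) (Function('l')(Z) = Mul(Add(Z, Mul(Z, Add(Z, Z))), Add(Z, -27)) = Mul(Add(Z, Mul(Z, Mul(2, Z))), Add(-27, Z)) = Mul(Add(Z, Mul(2, Pow(Z, 2))), Add(-27, Z)) = Mul(Add(-27, Z), Add(Z, Mul(2, Pow(Z, 2)))))
Mul(Function('l')(M), Pow(-33957, -1)) = Mul(Mul(Rational(-124, 129), Add(-27, Mul(-53, Rational(-124, 129)), Mul(2, Pow(Rational(-124, 129), 2)))), Pow(-33957, -1)) = Mul(Mul(Rational(-124, 129), Add(-27, Rational(6572, 129), Mul(2, Rational(15376, 16641)))), Rational(-1, 33957)) = Mul(Mul(Rational(-124, 129), Add(-27, Rational(6572, 129), Rational(30752, 16641))), Rational(-1, 33957)) = Mul(Mul(Rational(-124, 129), Rational(429233, 16641)), Rational(-1, 33957)) = Mul(Rational(-53224892, 2146689), Rational(-1, 33957)) = Rational(7603556, 10413588339)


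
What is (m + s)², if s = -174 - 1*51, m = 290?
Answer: 4225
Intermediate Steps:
s = -225 (s = -174 - 51 = -225)
(m + s)² = (290 - 225)² = 65² = 4225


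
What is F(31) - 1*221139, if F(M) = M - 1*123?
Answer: -221231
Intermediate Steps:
F(M) = -123 + M (F(M) = M - 123 = -123 + M)
F(31) - 1*221139 = (-123 + 31) - 1*221139 = -92 - 221139 = -221231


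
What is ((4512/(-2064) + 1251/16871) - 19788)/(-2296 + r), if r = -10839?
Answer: 40441679/26841761 ≈ 1.5067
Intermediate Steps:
((4512/(-2064) + 1251/16871) - 19788)/(-2296 + r) = ((4512/(-2064) + 1251/16871) - 19788)/(-2296 - 10839) = ((4512*(-1/2064) + 1251*(1/16871)) - 19788)/(-13135) = ((-94/43 + 1251/16871) - 19788)*(-1/13135) = (-1532081/725453 - 19788)*(-1/13135) = -14356796045/725453*(-1/13135) = 40441679/26841761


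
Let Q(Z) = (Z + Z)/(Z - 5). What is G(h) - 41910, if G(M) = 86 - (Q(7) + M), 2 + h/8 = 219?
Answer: -43567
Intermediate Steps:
h = 1736 (h = -16 + 8*219 = -16 + 1752 = 1736)
Q(Z) = 2*Z/(-5 + Z) (Q(Z) = (2*Z)/(-5 + Z) = 2*Z/(-5 + Z))
G(M) = 79 - M (G(M) = 86 - (2*7/(-5 + 7) + M) = 86 - (2*7/2 + M) = 86 - (2*7*(½) + M) = 86 - (7 + M) = 86 + (-7 - M) = 79 - M)
G(h) - 41910 = (79 - 1*1736) - 41910 = (79 - 1736) - 41910 = -1657 - 41910 = -43567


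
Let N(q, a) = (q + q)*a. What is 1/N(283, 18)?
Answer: 1/10188 ≈ 9.8155e-5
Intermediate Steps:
N(q, a) = 2*a*q (N(q, a) = (2*q)*a = 2*a*q)
1/N(283, 18) = 1/(2*18*283) = 1/10188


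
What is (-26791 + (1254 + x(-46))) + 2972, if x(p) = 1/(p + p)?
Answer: -2075981/92 ≈ -22565.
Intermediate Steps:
x(p) = 1/(2*p)
(-26791 + (1254 + x(-46))) + 2972 = (-26791 + (1254 + (½)/(-46))) + 2972 = (-26791 + (1254 + (½)*(-1/46))) + 2972 = (-26791 + (1254 - 1/92)) + 2972 = (-26791 + 115367/92) + 2972 = -2349405/92 + 2972 = -2075981/92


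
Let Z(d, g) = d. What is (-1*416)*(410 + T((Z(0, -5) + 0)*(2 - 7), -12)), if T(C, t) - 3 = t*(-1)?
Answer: -176800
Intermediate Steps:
T(C, t) = 3 - t (T(C, t) = 3 + t*(-1) = 3 - t)
(-1*416)*(410 + T((Z(0, -5) + 0)*(2 - 7), -12)) = (-1*416)*(410 + (3 - 1*(-12))) = -416*(410 + (3 + 12)) = -416*(410 + 15) = -416*425 = -176800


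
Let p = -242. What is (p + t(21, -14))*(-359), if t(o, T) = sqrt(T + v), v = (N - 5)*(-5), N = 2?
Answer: 86519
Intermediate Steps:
v = 15 (v = (2 - 5)*(-5) = -3*(-5) = 15)
t(o, T) = sqrt(15 + T) (t(o, T) = sqrt(T + 15) = sqrt(15 + T))
(p + t(21, -14))*(-359) = (-242 + sqrt(15 - 14))*(-359) = (-242 + sqrt(1))*(-359) = (-242 + 1)*(-359) = -241*(-359) = 86519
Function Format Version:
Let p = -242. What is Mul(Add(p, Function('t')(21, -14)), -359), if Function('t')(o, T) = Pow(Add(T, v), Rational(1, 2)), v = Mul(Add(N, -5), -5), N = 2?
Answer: 86519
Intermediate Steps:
v = 15 (v = Mul(Add(2, -5), -5) = Mul(-3, -5) = 15)
Function('t')(o, T) = Pow(Add(15, T), Rational(1, 2)) (Function('t')(o, T) = Pow(Add(T, 15), Rational(1, 2)) = Pow(Add(15, T), Rational(1, 2)))
Mul(Add(p, Function('t')(21, -14)), -359) = Mul(Add(-242, Pow(Add(15, -14), Rational(1, 2))), -359) = Mul(Add(-242, Pow(1, Rational(1, 2))), -359) = Mul(Add(-242, 1), -359) = Mul(-241, -359) = 86519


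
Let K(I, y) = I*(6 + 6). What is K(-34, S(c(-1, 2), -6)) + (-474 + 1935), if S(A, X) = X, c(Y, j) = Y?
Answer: 1053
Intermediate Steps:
K(I, y) = 12*I (K(I, y) = I*12 = 12*I)
K(-34, S(c(-1, 2), -6)) + (-474 + 1935) = 12*(-34) + (-474 + 1935) = -408 + 1461 = 1053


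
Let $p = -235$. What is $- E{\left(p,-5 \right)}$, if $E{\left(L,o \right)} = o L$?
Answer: $-1175$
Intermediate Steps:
$E{\left(L,o \right)} = L o$
$- E{\left(p,-5 \right)} = - \left(-235\right) \left(-5\right) = \left(-1\right) 1175 = -1175$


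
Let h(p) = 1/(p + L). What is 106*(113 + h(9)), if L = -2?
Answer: 83952/7 ≈ 11993.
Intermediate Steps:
h(p) = 1/(-2 + p) (h(p) = 1/(p - 2) = 1/(-2 + p))
106*(113 + h(9)) = 106*(113 + 1/(-2 + 9)) = 106*(113 + 1/7) = 106*(113 + ⅐) = 106*(792/7) = 83952/7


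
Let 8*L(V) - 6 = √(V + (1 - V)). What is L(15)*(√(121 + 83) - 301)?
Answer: -2107/8 + 7*√51/4 ≈ -250.88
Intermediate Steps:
L(V) = 7/8 (L(V) = ¾ + √(V + (1 - V))/8 = ¾ + √1/8 = ¾ + (⅛)*1 = ¾ + ⅛ = 7/8)
L(15)*(√(121 + 83) - 301) = 7*(√(121 + 83) - 301)/8 = 7*(√204 - 301)/8 = 7*(2*√51 - 301)/8 = 7*(-301 + 2*√51)/8 = -2107/8 + 7*√51/4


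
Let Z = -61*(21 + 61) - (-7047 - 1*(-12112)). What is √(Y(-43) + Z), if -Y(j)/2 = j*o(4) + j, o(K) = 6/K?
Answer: 2*I*√2463 ≈ 99.257*I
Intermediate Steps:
Z = -10067 (Z = -61*82 - (-7047 + 12112) = -5002 - 1*5065 = -5002 - 5065 = -10067)
Y(j) = -5*j (Y(j) = -2*(j*(6/4) + j) = -2*(j*(6*(¼)) + j) = -2*(j*(3/2) + j) = -2*(3*j/2 + j) = -5*j)
√(Y(-43) + Z) = √(-5*(-43) - 10067) = √(215 - 10067) = √(-9852) = 2*I*√2463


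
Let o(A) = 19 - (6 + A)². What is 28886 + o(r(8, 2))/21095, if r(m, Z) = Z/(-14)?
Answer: 5971631516/206731 ≈ 28886.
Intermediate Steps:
r(m, Z) = -Z/14 (r(m, Z) = Z*(-1/14) = -Z/14)
28886 + o(r(8, 2))/21095 = 28886 + (19 - (6 - 1/14*2)²)/21095 = 28886 + (19 - (6 - ⅐)²)*(1/21095) = 28886 + (19 - (41/7)²)*(1/21095) = 28886 + (19 - 1*1681/49)*(1/21095) = 28886 + (19 - 1681/49)*(1/21095) = 28886 - 750/49*1/21095 = 28886 - 150/206731 = 5971631516/206731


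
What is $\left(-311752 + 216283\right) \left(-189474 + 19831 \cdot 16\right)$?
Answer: $-12203038518$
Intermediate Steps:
$\left(-311752 + 216283\right) \left(-189474 + 19831 \cdot 16\right) = - 95469 \left(-189474 + 317296\right) = \left(-95469\right) 127822 = -12203038518$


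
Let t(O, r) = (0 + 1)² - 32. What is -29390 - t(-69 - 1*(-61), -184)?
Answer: -29359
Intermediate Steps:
t(O, r) = -31 (t(O, r) = 1² - 32 = 1 - 32 = -31)
-29390 - t(-69 - 1*(-61), -184) = -29390 - 1*(-31) = -29390 + 31 = -29359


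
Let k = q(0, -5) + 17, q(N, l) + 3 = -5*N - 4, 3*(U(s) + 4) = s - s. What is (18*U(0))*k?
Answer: -720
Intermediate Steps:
U(s) = -4 (U(s) = -4 + (s - s)/3 = -4 + (⅓)*0 = -4 + 0 = -4)
q(N, l) = -7 - 5*N (q(N, l) = -3 + (-5*N - 4) = -3 + (-4 - 5*N) = -7 - 5*N)
k = 10 (k = (-7 - 5*0) + 17 = (-7 + 0) + 17 = -7 + 17 = 10)
(18*U(0))*k = (18*(-4))*10 = -72*10 = -720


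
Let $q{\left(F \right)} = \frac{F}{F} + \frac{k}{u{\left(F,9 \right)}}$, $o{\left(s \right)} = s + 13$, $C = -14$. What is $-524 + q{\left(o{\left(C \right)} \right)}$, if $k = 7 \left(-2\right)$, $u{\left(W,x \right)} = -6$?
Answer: $- \frac{1562}{3} \approx -520.67$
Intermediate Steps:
$k = -14$
$o{\left(s \right)} = 13 + s$
$q{\left(F \right)} = \frac{10}{3}$ ($q{\left(F \right)} = \frac{F}{F} - \frac{14}{-6} = 1 - - \frac{7}{3} = 1 + \frac{7}{3} = \frac{10}{3}$)
$-524 + q{\left(o{\left(C \right)} \right)} = -524 + \frac{10}{3} = - \frac{1562}{3}$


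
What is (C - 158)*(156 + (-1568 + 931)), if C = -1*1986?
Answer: 1031264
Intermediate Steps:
C = -1986
(C - 158)*(156 + (-1568 + 931)) = (-1986 - 158)*(156 + (-1568 + 931)) = -2144*(156 - 637) = -2144*(-481) = 1031264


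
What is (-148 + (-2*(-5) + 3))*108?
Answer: -14580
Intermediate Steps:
(-148 + (-2*(-5) + 3))*108 = (-148 + (10 + 3))*108 = (-148 + 13)*108 = -135*108 = -14580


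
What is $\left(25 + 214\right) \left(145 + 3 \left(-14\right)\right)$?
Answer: $24617$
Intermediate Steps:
$\left(25 + 214\right) \left(145 + 3 \left(-14\right)\right) = 239 \left(145 - 42\right) = 239 \cdot 103 = 24617$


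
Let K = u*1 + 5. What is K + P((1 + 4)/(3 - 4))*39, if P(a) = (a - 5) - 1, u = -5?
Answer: -429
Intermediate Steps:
K = 0 (K = -5*1 + 5 = -5 + 5 = 0)
P(a) = -6 + a (P(a) = (-5 + a) - 1 = -6 + a)
K + P((1 + 4)/(3 - 4))*39 = 0 + (-6 + (1 + 4)/(3 - 4))*39 = 0 + (-6 + 5/(-1))*39 = 0 + (-6 + 5*(-1))*39 = 0 + (-6 - 5)*39 = 0 - 11*39 = 0 - 429 = -429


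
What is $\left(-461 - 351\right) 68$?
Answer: $-55216$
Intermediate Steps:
$\left(-461 - 351\right) 68 = \left(-812\right) 68 = -55216$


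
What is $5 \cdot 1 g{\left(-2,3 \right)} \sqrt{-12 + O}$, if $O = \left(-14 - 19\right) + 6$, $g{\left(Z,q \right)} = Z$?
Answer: $- 10 i \sqrt{39} \approx - 62.45 i$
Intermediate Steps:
$O = -27$ ($O = -33 + 6 = -27$)
$5 \cdot 1 g{\left(-2,3 \right)} \sqrt{-12 + O} = 5 \cdot 1 \left(-2\right) \sqrt{-12 - 27} = 5 \left(-2\right) \sqrt{-39} = - 10 i \sqrt{39}$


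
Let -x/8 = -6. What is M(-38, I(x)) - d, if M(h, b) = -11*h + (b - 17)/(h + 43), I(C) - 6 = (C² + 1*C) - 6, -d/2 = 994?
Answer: 2873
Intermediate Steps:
d = -1988 (d = -2*994 = -1988)
x = 48 (x = -8*(-6) = 48)
I(C) = C + C² (I(C) = 6 + ((C² + 1*C) - 6) = 6 + ((C² + C) - 6) = 6 + ((C + C²) - 6) = 6 + (-6 + C + C²) = C + C²)
M(h, b) = -11*h + (-17 + b)/(43 + h)
M(-38, I(x)) - d = (-17 + 48*(1 + 48) - 473*(-38) - 11*(-38)²)/(43 - 38) - 1*(-1988) = (-17 + 48*49 + 17974 - 11*1444)/5 + 1988 = (-17 + 2352 + 17974 - 15884)/5 + 1988 = (⅕)*4425 + 1988 = 885 + 1988 = 2873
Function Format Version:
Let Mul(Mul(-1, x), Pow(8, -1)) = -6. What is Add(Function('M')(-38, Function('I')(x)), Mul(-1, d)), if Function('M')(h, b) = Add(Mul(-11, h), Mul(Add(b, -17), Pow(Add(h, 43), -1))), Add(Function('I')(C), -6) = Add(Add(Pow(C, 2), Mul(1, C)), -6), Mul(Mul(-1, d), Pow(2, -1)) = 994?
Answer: 2873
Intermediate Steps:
d = -1988 (d = Mul(-2, 994) = -1988)
x = 48 (x = Mul(-8, -6) = 48)
Function('I')(C) = Add(C, Pow(C, 2)) (Function('I')(C) = Add(6, Add(Add(Pow(C, 2), Mul(1, C)), -6)) = Add(6, Add(Add(Pow(C, 2), C), -6)) = Add(6, Add(Add(C, Pow(C, 2)), -6)) = Add(6, Add(-6, C, Pow(C, 2))) = Add(C, Pow(C, 2)))
Function('M')(h, b) = Add(Mul(-11, h), Mul(Pow(Add(43, h), -1), Add(-17, b))) (Function('M')(h, b) = Add(Mul(-11, h), Mul(Add(-17, b), Pow(Add(43, h), -1))) = Add(Mul(-11, h), Mul(Pow(Add(43, h), -1), Add(-17, b))))
Add(Function('M')(-38, Function('I')(x)), Mul(-1, d)) = Add(Mul(Pow(Add(43, -38), -1), Add(-17, Mul(48, Add(1, 48)), Mul(-473, -38), Mul(-11, Pow(-38, 2)))), Mul(-1, -1988)) = Add(Mul(Pow(5, -1), Add(-17, Mul(48, 49), 17974, Mul(-11, 1444))), 1988) = Add(Mul(Rational(1, 5), Add(-17, 2352, 17974, -15884)), 1988) = Add(Mul(Rational(1, 5), 4425), 1988) = Add(885, 1988) = 2873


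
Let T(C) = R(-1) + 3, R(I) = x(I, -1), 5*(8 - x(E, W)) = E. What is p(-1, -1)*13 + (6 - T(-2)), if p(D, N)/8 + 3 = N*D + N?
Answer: -1586/5 ≈ -317.20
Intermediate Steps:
p(D, N) = -24 + 8*N + 8*D*N (p(D, N) = -24 + 8*(N*D + N) = -24 + 8*(D*N + N) = -24 + 8*(N + D*N) = -24 + (8*N + 8*D*N) = -24 + 8*N + 8*D*N)
x(E, W) = 8 - E/5
R(I) = 8 - I/5
T(C) = 56/5 (T(C) = (8 - 1/5*(-1)) + 3 = (8 + 1/5) + 3 = 41/5 + 3 = 56/5)
p(-1, -1)*13 + (6 - T(-2)) = (-24 + 8*(-1) + 8*(-1)*(-1))*13 + (6 - 1*56/5) = (-24 - 8 + 8)*13 + (6 - 56/5) = -24*13 - 26/5 = -312 - 26/5 = -1586/5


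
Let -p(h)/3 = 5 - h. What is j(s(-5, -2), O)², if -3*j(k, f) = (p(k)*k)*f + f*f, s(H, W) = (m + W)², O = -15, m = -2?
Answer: 6579225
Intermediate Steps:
p(h) = -15 + 3*h (p(h) = -3*(5 - h) = -15 + 3*h)
s(H, W) = (-2 + W)²
j(k, f) = -f²/3 - f*k*(-15 + 3*k)/3 (j(k, f) = -(((-15 + 3*k)*k)*f + f*f)/3 = -((k*(-15 + 3*k))*f + f²)/3 = -(f*k*(-15 + 3*k) + f²)/3 = -(f² + f*k*(-15 + 3*k))/3 = -f²/3 - f*k*(-15 + 3*k)/3)
j(s(-5, -2), O)² = (-⅓*(-15)*(-15 + 3*(-2 - 2)²*(-5 + (-2 - 2)²)))² = (-⅓*(-15)*(-15 + 3*(-4)²*(-5 + (-4)²)))² = (-⅓*(-15)*(-15 + 3*16*(-5 + 16)))² = (-⅓*(-15)*(-15 + 3*16*11))² = (-⅓*(-15)*(-15 + 528))² = (-⅓*(-15)*513)² = 2565² = 6579225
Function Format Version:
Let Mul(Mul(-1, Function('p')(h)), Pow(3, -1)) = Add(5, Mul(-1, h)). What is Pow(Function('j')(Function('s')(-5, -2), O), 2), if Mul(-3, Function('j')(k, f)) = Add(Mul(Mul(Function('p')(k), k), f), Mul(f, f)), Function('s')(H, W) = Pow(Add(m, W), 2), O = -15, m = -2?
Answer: 6579225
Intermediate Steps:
Function('p')(h) = Add(-15, Mul(3, h)) (Function('p')(h) = Mul(-3, Add(5, Mul(-1, h))) = Add(-15, Mul(3, h)))
Function('s')(H, W) = Pow(Add(-2, W), 2)
Function('j')(k, f) = Add(Mul(Rational(-1, 3), Pow(f, 2)), Mul(Rational(-1, 3), f, k, Add(-15, Mul(3, k)))) (Function('j')(k, f) = Mul(Rational(-1, 3), Add(Mul(Mul(Add(-15, Mul(3, k)), k), f), Mul(f, f))) = Mul(Rational(-1, 3), Add(Mul(Mul(k, Add(-15, Mul(3, k))), f), Pow(f, 2))) = Mul(Rational(-1, 3), Add(Mul(f, k, Add(-15, Mul(3, k))), Pow(f, 2))) = Mul(Rational(-1, 3), Add(Pow(f, 2), Mul(f, k, Add(-15, Mul(3, k))))) = Add(Mul(Rational(-1, 3), Pow(f, 2)), Mul(Rational(-1, 3), f, k, Add(-15, Mul(3, k)))))
Pow(Function('j')(Function('s')(-5, -2), O), 2) = Pow(Mul(Rational(-1, 3), -15, Add(-15, Mul(3, Pow(Add(-2, -2), 2), Add(-5, Pow(Add(-2, -2), 2))))), 2) = Pow(Mul(Rational(-1, 3), -15, Add(-15, Mul(3, Pow(-4, 2), Add(-5, Pow(-4, 2))))), 2) = Pow(Mul(Rational(-1, 3), -15, Add(-15, Mul(3, 16, Add(-5, 16)))), 2) = Pow(Mul(Rational(-1, 3), -15, Add(-15, Mul(3, 16, 11))), 2) = Pow(Mul(Rational(-1, 3), -15, Add(-15, 528)), 2) = Pow(Mul(Rational(-1, 3), -15, 513), 2) = Pow(2565, 2) = 6579225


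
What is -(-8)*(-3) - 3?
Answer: -27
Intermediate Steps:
-(-8)*(-3) - 3 = -4*6 - 3 = -24 - 3 = -27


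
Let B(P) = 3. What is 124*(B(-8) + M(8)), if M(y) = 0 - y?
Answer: -620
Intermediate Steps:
M(y) = -y
124*(B(-8) + M(8)) = 124*(3 - 1*8) = 124*(3 - 8) = 124*(-5) = -620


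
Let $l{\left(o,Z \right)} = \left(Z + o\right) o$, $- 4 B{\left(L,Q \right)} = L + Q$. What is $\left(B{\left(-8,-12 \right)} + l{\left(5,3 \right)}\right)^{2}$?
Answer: $2025$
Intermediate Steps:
$B{\left(L,Q \right)} = - \frac{L}{4} - \frac{Q}{4}$ ($B{\left(L,Q \right)} = - \frac{L + Q}{4} = - \frac{L}{4} - \frac{Q}{4}$)
$l{\left(o,Z \right)} = o \left(Z + o\right)$
$\left(B{\left(-8,-12 \right)} + l{\left(5,3 \right)}\right)^{2} = \left(\left(\left(- \frac{1}{4}\right) \left(-8\right) - -3\right) + 5 \left(3 + 5\right)\right)^{2} = \left(\left(2 + 3\right) + 5 \cdot 8\right)^{2} = \left(5 + 40\right)^{2} = 45^{2} = 2025$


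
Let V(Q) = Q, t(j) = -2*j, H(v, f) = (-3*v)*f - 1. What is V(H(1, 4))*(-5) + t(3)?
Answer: 59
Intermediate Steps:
H(v, f) = -1 - 3*f*v (H(v, f) = -3*f*v - 1 = -1 - 3*f*v)
V(H(1, 4))*(-5) + t(3) = (-1 - 3*4*1)*(-5) - 2*3 = (-1 - 12)*(-5) - 6 = -13*(-5) - 6 = 65 - 6 = 59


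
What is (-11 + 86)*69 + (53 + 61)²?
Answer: 18171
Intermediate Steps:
(-11 + 86)*69 + (53 + 61)² = 75*69 + 114² = 5175 + 12996 = 18171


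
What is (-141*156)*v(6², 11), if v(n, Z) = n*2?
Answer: -1583712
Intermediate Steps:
v(n, Z) = 2*n
(-141*156)*v(6², 11) = (-141*156)*(2*6²) = -43992*36 = -21996*72 = -1583712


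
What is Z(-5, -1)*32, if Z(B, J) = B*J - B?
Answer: 320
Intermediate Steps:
Z(B, J) = -B + B*J
Z(-5, -1)*32 = -5*(-1 - 1)*32 = -5*(-2)*32 = 10*32 = 320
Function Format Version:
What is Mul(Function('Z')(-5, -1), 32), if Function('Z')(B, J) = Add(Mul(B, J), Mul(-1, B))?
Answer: 320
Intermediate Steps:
Function('Z')(B, J) = Add(Mul(-1, B), Mul(B, J))
Mul(Function('Z')(-5, -1), 32) = Mul(Mul(-5, Add(-1, -1)), 32) = Mul(Mul(-5, -2), 32) = Mul(10, 32) = 320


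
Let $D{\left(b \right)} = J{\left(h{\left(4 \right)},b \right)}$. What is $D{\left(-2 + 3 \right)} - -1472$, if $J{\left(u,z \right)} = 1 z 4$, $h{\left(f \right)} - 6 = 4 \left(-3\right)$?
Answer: $1476$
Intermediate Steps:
$h{\left(f \right)} = -6$ ($h{\left(f \right)} = 6 + 4 \left(-3\right) = 6 - 12 = -6$)
$J{\left(u,z \right)} = 4 z$ ($J{\left(u,z \right)} = z 4 = 4 z$)
$D{\left(b \right)} = 4 b$
$D{\left(-2 + 3 \right)} - -1472 = 4 \left(-2 + 3\right) - -1472 = 4 \cdot 1 + 1472 = 4 + 1472 = 1476$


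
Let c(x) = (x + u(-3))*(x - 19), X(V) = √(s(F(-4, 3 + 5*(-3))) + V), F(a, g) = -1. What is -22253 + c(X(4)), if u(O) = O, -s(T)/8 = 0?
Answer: -22236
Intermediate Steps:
s(T) = 0 (s(T) = -8*0 = 0)
X(V) = √V (X(V) = √(0 + V) = √V)
c(x) = (-19 + x)*(-3 + x) (c(x) = (x - 3)*(x - 19) = (-3 + x)*(-19 + x) = (-19 + x)*(-3 + x))
-22253 + c(X(4)) = -22253 + (57 + (√4)² - 22*√4) = -22253 + (57 + 2² - 22*2) = -22253 + (57 + 4 - 44) = -22253 + 17 = -22236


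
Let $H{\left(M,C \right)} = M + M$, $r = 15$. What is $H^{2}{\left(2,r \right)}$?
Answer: $16$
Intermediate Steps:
$H{\left(M,C \right)} = 2 M$
$H^{2}{\left(2,r \right)} = \left(2 \cdot 2\right)^{2} = 4^{2} = 16$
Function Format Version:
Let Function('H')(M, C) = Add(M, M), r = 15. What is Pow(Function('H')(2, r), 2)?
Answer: 16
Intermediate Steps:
Function('H')(M, C) = Mul(2, M)
Pow(Function('H')(2, r), 2) = Pow(Mul(2, 2), 2) = Pow(4, 2) = 16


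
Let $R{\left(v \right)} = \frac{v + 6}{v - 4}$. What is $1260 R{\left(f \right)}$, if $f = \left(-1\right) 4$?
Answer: $-315$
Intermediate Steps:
$f = -4$
$R{\left(v \right)} = \frac{6 + v}{-4 + v}$
$1260 R{\left(f \right)} = 1260 \frac{6 - 4}{-4 - 4} = 1260 \frac{1}{-8} \cdot 2 = 1260 \left(\left(- \frac{1}{8}\right) 2\right) = 1260 \left(- \frac{1}{4}\right) = -315$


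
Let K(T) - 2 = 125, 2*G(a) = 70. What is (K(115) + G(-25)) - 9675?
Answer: -9513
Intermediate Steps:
G(a) = 35 (G(a) = (½)*70 = 35)
K(T) = 127 (K(T) = 2 + 125 = 127)
(K(115) + G(-25)) - 9675 = (127 + 35) - 9675 = 162 - 9675 = -9513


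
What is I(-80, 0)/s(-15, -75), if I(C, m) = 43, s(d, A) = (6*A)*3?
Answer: -43/1350 ≈ -0.031852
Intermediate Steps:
s(d, A) = 18*A
I(-80, 0)/s(-15, -75) = 43/((18*(-75))) = 43/(-1350) = 43*(-1/1350) = -43/1350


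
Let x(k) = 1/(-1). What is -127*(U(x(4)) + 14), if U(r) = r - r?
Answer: -1778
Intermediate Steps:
x(k) = -1
U(r) = 0
-127*(U(x(4)) + 14) = -127*(0 + 14) = -127*14 = -1778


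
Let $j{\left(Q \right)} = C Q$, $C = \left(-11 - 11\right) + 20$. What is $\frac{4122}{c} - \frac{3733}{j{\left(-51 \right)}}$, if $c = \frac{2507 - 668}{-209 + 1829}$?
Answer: $\frac{224751431}{62526} \approx 3594.5$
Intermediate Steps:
$C = -2$ ($C = -22 + 20 = -2$)
$j{\left(Q \right)} = - 2 Q$
$c = \frac{613}{540}$ ($c = \frac{1839}{1620} = 1839 \cdot \frac{1}{1620} = \frac{613}{540} \approx 1.1352$)
$\frac{4122}{c} - \frac{3733}{j{\left(-51 \right)}} = \frac{4122}{\frac{613}{540}} - \frac{3733}{\left(-2\right) \left(-51\right)} = 4122 \cdot \frac{540}{613} - \frac{3733}{102} = \frac{2225880}{613} - \frac{3733}{102} = \frac{224751431}{62526}$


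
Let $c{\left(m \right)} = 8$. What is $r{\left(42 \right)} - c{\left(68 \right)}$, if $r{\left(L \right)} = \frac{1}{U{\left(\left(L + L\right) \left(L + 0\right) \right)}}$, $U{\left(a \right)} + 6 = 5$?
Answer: $-9$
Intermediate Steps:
$U{\left(a \right)} = -1$ ($U{\left(a \right)} = -6 + 5 = -1$)
$r{\left(L \right)} = -1$ ($r{\left(L \right)} = \frac{1}{-1} = -1$)
$r{\left(42 \right)} - c{\left(68 \right)} = -1 - 8 = -9$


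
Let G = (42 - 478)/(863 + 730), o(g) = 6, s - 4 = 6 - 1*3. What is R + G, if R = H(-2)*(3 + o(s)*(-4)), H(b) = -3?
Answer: 99923/1593 ≈ 62.726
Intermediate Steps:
s = 7 (s = 4 + (6 - 1*3) = 4 + (6 - 3) = 4 + 3 = 7)
R = 63 (R = -3*(3 + 6*(-4)) = -3*(3 - 24) = -3*(-21) = 63)
G = -436/1593 ≈ -0.27370
R + G = 63 - 436/1593 = 99923/1593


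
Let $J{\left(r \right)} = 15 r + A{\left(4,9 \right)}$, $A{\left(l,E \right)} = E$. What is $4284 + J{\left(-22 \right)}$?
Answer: $3963$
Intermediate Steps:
$J{\left(r \right)} = 9 + 15 r$ ($J{\left(r \right)} = 15 r + 9 = 9 + 15 r$)
$4284 + J{\left(-22 \right)} = 4284 + \left(9 + 15 \left(-22\right)\right) = 4284 + \left(9 - 330\right) = 4284 - 321 = 3963$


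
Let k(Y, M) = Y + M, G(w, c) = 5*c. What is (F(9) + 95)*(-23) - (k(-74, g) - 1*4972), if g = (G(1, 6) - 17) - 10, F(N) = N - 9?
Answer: 2858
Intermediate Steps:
F(N) = -9 + N
g = 3 (g = (5*6 - 17) - 10 = (30 - 17) - 10 = 13 - 10 = 3)
k(Y, M) = M + Y
(F(9) + 95)*(-23) - (k(-74, g) - 1*4972) = ((-9 + 9) + 95)*(-23) - ((3 - 74) - 1*4972) = (0 + 95)*(-23) - (-71 - 4972) = 95*(-23) - 1*(-5043) = -2185 + 5043 = 2858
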